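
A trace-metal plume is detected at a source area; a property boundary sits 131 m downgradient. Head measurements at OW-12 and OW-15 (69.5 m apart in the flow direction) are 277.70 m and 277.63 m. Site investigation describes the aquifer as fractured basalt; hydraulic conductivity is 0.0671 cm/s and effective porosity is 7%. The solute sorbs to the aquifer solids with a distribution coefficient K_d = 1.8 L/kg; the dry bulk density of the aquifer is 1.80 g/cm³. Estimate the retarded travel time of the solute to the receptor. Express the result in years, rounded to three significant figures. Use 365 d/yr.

Hydraulic gradient i = (277.70 − 277.63) / 69.5 = 0.07 / 69.5 = 0.001007
K = 0.0671 cm/s × 864 = 57.97 m/d
q = Ki = 57.97 × 0.001007 = 0.05839 m/d
v_s = q/n_e = 0.05839/0.07 = 0.8342 m/d
Retardation R = 1 + ρ_b·K_d/n = 1 + 1.80×1.8/0.07 = 47.29
Contaminant velocity v_c = v/R = 0.8342/47.29 = 0.01764 m/d
t = L/v_c = 131/0.01764 = 7426 d
   = 7426/365 = 20.3 yr

20.3 years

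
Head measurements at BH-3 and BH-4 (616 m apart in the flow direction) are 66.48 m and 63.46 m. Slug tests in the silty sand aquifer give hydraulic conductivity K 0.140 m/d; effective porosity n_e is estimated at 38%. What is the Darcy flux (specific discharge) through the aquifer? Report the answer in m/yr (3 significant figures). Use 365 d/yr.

0.251 m/yr

Hydraulic gradient i = (66.48 − 63.46) / 616 = 3.02 / 616 = 0.004903
q = Ki = 0.140 × 0.004903 = 6.864e-4 m/d
   = 6.864e-4 × 365 = 0.251 m/yr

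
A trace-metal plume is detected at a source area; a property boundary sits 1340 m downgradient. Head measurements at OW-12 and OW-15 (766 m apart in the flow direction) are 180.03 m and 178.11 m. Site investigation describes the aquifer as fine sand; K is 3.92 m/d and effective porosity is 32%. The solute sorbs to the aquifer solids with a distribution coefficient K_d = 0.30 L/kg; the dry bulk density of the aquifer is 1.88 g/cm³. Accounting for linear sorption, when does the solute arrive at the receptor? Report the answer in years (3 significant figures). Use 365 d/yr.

Hydraulic gradient i = (180.03 − 178.11) / 766 = 1.92 / 766 = 0.002507
Darcy flux q = K·i = 3.92 × 0.002507 = 0.009826 m/d
v = Ki/n = 3.92·0.002507/0.32 = 0.03070 m/d
Retardation R = 1 + ρ_b·K_d/n = 1 + 1.88×0.30/0.32 = 2.762
Contaminant velocity v_c = v/R = 0.03070/2.762 = 0.01111 m/d
t = L/v_c = 1340/0.01111 = 120600 d
   = 120600/365 = 330 yr

330 years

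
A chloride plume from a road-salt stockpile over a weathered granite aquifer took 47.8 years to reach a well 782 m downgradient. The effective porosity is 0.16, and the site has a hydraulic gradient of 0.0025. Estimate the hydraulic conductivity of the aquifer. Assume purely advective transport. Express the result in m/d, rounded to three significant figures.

2.87 m/d

t = 47.8 years = 17450 d
v = L / t = 782 / 17450 = 0.04482 m/d
K = v · n / i = 0.04482 × 0.16 / 0.0025 = 2.87 m/d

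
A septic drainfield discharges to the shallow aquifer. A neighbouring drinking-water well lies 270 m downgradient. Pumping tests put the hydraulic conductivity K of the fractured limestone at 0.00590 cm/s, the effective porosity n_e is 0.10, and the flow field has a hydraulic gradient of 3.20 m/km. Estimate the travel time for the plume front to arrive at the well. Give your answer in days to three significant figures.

1660 days

K = 0.00590 cm/s × 864 = 5.098 m/d
q = Ki = 5.098 × 0.0032 = 0.01631 m/d
Average linear velocity = 0.01631 / 0.10 = 0.1631 m/d
t = L / v = 270 / 0.1631 = 1655 d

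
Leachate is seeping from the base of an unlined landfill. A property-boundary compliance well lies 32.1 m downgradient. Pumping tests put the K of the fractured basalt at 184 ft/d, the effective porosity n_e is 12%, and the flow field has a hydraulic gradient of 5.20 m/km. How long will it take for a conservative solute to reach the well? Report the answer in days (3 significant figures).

13.2 days

K = 184 ft/d × 0.3048 = 56.08 m/d
Specific discharge q = 56.08 × 0.0052 = 0.2916 m/d
Average linear velocity = 0.2916 / 0.12 = 2.430 m/d
t = L / v = 32.1 / 2.430 = 13.21 d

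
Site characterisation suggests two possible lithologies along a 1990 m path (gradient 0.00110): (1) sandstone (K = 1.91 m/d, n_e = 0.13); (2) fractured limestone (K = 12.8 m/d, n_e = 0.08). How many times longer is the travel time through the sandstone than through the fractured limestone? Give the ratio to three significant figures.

10.9

Unit 1 (sandstone): v = 1.91×0.0011/0.13 = 0.01616 m/d, t = 1990/0.01616 = 123100 d
Unit 2 (fractured limestone): v = 12.8×0.0011/0.08 = 0.1760 m/d, t = 1990/0.1760 = 11310 d
t(sandstone) / t(fractured limestone) = 123100/11310 = 10.9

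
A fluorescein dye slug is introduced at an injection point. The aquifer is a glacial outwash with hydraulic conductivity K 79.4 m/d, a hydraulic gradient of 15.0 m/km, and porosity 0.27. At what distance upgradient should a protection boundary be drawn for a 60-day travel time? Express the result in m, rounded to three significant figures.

265 m

Specific discharge q = 79.4 × 0.015 = 1.191 m/d
Average linear velocity = 1.191 / 0.27 = 4.411 m/d
L = v × T = 4.411 × 60 = 264.7 m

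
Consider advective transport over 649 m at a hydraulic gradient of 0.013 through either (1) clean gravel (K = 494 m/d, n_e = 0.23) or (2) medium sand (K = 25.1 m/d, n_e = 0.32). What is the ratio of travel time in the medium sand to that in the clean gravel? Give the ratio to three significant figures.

27.4

Unit 1 (clean gravel): v = 494×0.013/0.23 = 27.92 m/d, t = 649/27.92 = 23.24 d
Unit 2 (medium sand): v = 25.1×0.013/0.32 = 1.020 m/d, t = 649/1.020 = 636.5 d
t(medium sand) / t(clean gravel) = 636.5/23.24 = 27.4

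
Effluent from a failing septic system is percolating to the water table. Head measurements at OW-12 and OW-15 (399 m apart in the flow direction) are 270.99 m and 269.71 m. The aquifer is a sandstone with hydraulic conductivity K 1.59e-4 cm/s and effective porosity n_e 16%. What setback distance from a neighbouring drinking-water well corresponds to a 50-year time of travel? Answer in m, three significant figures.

50.3 m

Hydraulic gradient i = (270.99 − 269.71) / 399 = 1.28 / 399 = 0.003208
K = 1.59e-4 cm/s × 864 = 0.1374 m/d
Specific discharge q = 0.1374 × 0.003208 = 4.407e-4 m/d
v = Ki/n = 0.1374·0.003208/0.16 = 0.002754 m/d
T = 50 yr × 365 = 18250 d
L = v × T = 0.002754 × 18250 = 50.27 m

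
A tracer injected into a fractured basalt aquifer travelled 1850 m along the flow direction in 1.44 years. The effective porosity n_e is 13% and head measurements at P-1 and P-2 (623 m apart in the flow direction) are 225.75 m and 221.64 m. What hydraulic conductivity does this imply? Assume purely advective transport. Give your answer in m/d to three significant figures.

69.4 m/d

Hydraulic gradient i = (225.75 − 221.64) / 623 = 4.11 / 623 = 0.006597
t = 1.44 years = 525.6 d
v = L / t = 1850 / 525.6 = 3.520 m/d
K = v · n / i = 3.520 × 0.13 / 0.006597 = 69.4 m/d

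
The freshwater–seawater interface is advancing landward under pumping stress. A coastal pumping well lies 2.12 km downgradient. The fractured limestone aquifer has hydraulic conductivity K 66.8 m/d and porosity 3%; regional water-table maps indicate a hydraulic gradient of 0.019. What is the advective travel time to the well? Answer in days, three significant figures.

Darcy flux q = K·i = 66.8 × 0.019 = 1.269 m/d
v_s = q/n_e = 1.269/0.03 = 42.31 m/d
L = 2.12 km = 2120 m
t = L / v = 2120 / 42.31 = 50.11 d

50.1 days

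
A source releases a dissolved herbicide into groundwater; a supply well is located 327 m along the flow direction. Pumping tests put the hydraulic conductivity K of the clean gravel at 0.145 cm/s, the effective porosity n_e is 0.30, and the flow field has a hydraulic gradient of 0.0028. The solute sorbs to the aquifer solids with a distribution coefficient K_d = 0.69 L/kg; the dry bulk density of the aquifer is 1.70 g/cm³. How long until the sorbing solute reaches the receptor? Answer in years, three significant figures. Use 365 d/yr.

3.76 years

K = 0.145 cm/s × 864 = 125.3 m/d
q = Ki = 125.3 × 0.0028 = 0.3508 m/d
v_s = q/n_e = 0.3508/0.30 = 1.169 m/d
Retardation R = 1 + ρ_b·K_d/n = 1 + 1.70×0.69/0.30 = 4.910
Contaminant velocity v_c = v/R = 1.169/4.910 = 0.2381 m/d
t = L/v_c = 327/0.2381 = 1373 d
   = 1373/365 = 3.76 yr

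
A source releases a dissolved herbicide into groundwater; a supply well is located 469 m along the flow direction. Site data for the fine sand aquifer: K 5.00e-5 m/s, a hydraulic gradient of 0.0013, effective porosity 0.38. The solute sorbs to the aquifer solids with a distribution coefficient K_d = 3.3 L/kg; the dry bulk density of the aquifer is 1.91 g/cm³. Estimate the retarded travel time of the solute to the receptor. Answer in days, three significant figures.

558000 days

K = 5.00e-5 m/s × 86400 s/d = 4.320 m/d
q = Ki = 4.320 × 0.0013 = 0.005616 m/d
v_s = q/n_e = 0.005616/0.38 = 0.01478 m/d
Retardation R = 1 + ρ_b·K_d/n = 1 + 1.91×3.3/0.38 = 17.59
Contaminant velocity v_c = v/R = 0.01478/17.59 = 8.403e-4 m/d
t = L/v_c = 469/8.403e-4 = 558100 d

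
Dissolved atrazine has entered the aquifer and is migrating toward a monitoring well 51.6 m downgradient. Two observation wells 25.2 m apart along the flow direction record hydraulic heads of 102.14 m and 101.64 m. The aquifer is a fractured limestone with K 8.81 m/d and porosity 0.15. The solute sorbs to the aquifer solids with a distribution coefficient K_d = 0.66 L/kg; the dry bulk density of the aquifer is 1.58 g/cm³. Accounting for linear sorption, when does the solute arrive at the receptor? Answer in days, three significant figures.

Hydraulic gradient i = (102.14 − 101.64) / 25.2 = 0.50 / 25.2 = 0.01984
Specific discharge q = 8.81 × 0.01984 = 0.1748 m/d
v = Ki/n = 8.81·0.01984/0.15 = 1.165 m/d
Retardation R = 1 + ρ_b·K_d/n = 1 + 1.58×0.66/0.15 = 7.952
Contaminant velocity v_c = v/R = 1.165/7.952 = 0.1465 m/d
t = L/v_c = 51.6/0.1465 = 352.1 d

352 days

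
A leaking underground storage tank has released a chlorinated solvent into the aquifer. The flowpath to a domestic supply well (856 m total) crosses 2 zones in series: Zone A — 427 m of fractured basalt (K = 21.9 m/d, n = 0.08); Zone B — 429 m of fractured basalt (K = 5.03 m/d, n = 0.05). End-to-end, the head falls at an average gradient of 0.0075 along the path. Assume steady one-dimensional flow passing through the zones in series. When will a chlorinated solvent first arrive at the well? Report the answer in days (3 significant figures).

908 days

For zones in series the flux q is common to all zones; the equivalent conductivity is the harmonic (thickness-weighted) mean, K_eq = L_total / Σ(L_j/K_j).
Σ(L/K) = 427/21.9 + 429/5.03 = 19.50 + 85.29 = 104.8 d
K_eq = L_total / Σ(L/K) = 856 / 104.8 = 8.169 m/d
q = K_eq · i = 8.169 × 0.0075 = 0.06127 m/d (same in every zone)
Zone A: v = q/n = 0.06127/0.08 = 0.7658 m/d → t_A = 427/0.7658 = 557.6 d
Zone B: v = q/n = 0.06127/0.05 = 1.225 m/d → t_B = 429/1.225 = 350.1 d
Total t = 557.6 + 350.1 = 907.7 d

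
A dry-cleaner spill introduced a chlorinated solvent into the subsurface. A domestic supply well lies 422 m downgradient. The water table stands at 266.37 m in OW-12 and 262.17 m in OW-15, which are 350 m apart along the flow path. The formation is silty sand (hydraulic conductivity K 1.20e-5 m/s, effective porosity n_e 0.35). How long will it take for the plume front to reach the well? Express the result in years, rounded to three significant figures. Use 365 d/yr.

32.5 years

Hydraulic gradient i = (266.37 − 262.17) / 350 = 4.20 / 350 = 0.01200
K = 1.20e-5 m/s × 86400 s/d = 1.037 m/d
Darcy flux q = K·i = 1.037 × 0.01200 = 0.01244 m/d
Seepage velocity v = q / n = 0.01244 / 0.35 = 0.03555 m/d
t = L / v = 422 / 0.03555 = 11870 d
   = 11870 / 365 = 32.5 yr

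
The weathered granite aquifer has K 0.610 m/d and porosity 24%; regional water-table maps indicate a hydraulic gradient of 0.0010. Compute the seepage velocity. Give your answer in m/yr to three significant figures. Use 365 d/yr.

0.928 m/yr

Darcy flux q = K·i = 0.610 × 0.0010 = 6.100e-4 m/d
Average linear velocity = 6.100e-4 / 0.24 = 0.002542 m/d
   = 0.002542 × 365 = 0.928 m/yr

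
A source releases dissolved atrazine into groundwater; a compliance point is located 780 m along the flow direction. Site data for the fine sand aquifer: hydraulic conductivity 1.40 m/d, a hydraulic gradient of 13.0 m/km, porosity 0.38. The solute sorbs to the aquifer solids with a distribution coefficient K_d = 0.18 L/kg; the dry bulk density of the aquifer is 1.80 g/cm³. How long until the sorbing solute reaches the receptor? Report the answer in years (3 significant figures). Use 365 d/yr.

q = Ki = 1.40 × 0.013 = 0.01820 m/d
Seepage velocity v = q / n = 0.01820 / 0.38 = 0.04789 m/d
Retardation R = 1 + ρ_b·K_d/n = 1 + 1.80×0.18/0.38 = 1.853
Contaminant velocity v_c = v/R = 0.04789/1.853 = 0.02585 m/d
t = L/v_c = 780/0.02585 = 30170 d
   = 30170/365 = 82.7 yr

82.7 years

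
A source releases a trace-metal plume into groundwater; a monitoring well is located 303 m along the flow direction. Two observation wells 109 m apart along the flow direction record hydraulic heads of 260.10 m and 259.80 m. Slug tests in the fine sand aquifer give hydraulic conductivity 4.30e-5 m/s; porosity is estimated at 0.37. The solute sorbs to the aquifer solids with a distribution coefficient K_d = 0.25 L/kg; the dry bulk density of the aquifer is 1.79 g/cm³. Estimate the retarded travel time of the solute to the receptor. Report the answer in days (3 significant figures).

24200 days

Hydraulic gradient i = (260.10 − 259.80) / 109 = 0.30 / 109 = 0.002752
K = 4.30e-5 m/s × 86400 s/d = 3.715 m/d
Specific discharge q = 3.715 × 0.002752 = 0.01023 m/d
Average linear velocity = 0.01023 / 0.37 = 0.02764 m/d
Retardation R = 1 + ρ_b·K_d/n = 1 + 1.79×0.25/0.37 = 2.209
Contaminant velocity v_c = v/R = 0.02764/2.209 = 0.01251 m/d
t = L/v_c = 303/0.01251 = 24220 d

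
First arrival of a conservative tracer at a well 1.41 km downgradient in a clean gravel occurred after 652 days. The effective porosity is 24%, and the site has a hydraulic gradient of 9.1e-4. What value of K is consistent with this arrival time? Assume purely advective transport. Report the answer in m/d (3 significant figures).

L = 1.41 km = 1410 m
v = L / t = 1410 / 652 = 2.163 m/d
K = v · n / i = 2.163 × 0.24 / 9.1e-4 = 570 m/d

570 m/d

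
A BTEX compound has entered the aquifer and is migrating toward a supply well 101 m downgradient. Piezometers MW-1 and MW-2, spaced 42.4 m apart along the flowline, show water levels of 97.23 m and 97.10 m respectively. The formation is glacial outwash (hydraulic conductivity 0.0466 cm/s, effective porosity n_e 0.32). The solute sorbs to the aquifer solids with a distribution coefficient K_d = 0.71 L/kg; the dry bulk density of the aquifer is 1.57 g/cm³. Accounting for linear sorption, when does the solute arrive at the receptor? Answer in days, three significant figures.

1170 days

Hydraulic gradient i = (97.23 − 97.10) / 42.4 = 0.13 / 42.4 = 0.003066
K = 0.0466 cm/s × 864 = 40.26 m/d
Darcy flux q = K·i = 40.26 × 0.003066 = 0.1234 m/d
Seepage velocity v = q / n = 0.1234 / 0.32 = 0.3858 m/d
Retardation R = 1 + ρ_b·K_d/n = 1 + 1.57×0.71/0.32 = 4.483
Contaminant velocity v_c = v/R = 0.3858/4.483 = 0.08604 m/d
t = L/v_c = 101/0.08604 = 1174 d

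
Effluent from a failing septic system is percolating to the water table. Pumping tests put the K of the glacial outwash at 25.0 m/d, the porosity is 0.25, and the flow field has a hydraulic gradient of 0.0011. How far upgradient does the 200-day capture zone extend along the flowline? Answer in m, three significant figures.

q = Ki = 25.0 × 0.0011 = 0.02750 m/d
v_s = q/n_e = 0.02750/0.25 = 0.1100 m/d
L = v × T = 0.1100 × 200 = 22.00 m

22.0 m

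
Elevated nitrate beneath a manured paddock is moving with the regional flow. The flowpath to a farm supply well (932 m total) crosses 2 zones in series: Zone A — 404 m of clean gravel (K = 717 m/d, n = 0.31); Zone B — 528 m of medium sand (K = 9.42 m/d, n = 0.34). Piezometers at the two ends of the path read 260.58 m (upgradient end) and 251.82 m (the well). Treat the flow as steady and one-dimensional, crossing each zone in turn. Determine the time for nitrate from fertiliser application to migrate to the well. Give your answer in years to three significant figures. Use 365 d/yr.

Total head drop ΔH = 260.58 − 251.82 = 8.76 m
Continuity: the same q passes through each zone, so ΔH = q·Σ(L_j/K_j) — the zones act as resistances in series.
Σ(L/K) = 404/717 + 528/9.42 = 0.5635 + 56.05 = 56.61 d
q = ΔH / Σ(L/K) = 8.76 / 56.61 = 0.1547 m/d (same in every zone)
Zone A: v = q/n = 0.1547/0.31 = 0.4991 m/d → t_A = 404/0.4991 = 809.4 d
Zone B: v = q/n = 0.1547/0.34 = 0.4551 m/d → t_B = 528/0.4551 = 1160 d
Total t = 809.4 + 1160 = 1970 d
   = 1970 / 365 = 5.40 yr

5.40 years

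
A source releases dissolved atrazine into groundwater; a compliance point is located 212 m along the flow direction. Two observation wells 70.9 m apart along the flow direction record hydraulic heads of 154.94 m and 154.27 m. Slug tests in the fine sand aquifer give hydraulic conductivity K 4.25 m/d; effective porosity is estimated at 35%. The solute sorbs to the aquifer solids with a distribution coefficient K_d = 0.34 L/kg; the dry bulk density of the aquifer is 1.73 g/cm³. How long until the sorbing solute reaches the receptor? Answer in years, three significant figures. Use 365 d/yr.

13.6 years

Hydraulic gradient i = (154.94 − 154.27) / 70.9 = 0.67 / 70.9 = 0.009450
Darcy flux q = K·i = 4.25 × 0.009450 = 0.04016 m/d
v = Ki/n = 4.25·0.009450/0.35 = 0.1147 m/d
Retardation R = 1 + ρ_b·K_d/n = 1 + 1.73×0.34/0.35 = 2.681
Contaminant velocity v_c = v/R = 0.1147/2.681 = 0.04281 m/d
t = L/v_c = 212/0.04281 = 4952 d
   = 4952/365 = 13.6 yr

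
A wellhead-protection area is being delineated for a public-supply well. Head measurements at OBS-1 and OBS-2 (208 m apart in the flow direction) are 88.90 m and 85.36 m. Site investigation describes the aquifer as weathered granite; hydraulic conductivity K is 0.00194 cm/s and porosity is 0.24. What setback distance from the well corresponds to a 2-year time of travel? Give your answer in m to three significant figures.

Hydraulic gradient i = (88.90 − 85.36) / 208 = 3.54 / 208 = 0.01702
K = 0.00194 cm/s × 864 = 1.676 m/d
Darcy flux q = K·i = 1.676 × 0.01702 = 0.02853 m/d
v_s = q/n_e = 0.02853/0.24 = 0.1189 m/d
T = 2 yr × 365 = 730 d
L = v × T = 0.1189 × 730 = 86.77 m

86.8 m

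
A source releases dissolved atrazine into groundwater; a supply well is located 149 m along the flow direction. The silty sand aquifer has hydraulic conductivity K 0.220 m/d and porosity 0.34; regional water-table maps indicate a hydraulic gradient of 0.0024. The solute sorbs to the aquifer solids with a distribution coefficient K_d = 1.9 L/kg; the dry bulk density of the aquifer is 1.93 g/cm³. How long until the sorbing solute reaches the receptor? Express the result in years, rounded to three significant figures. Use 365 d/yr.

3100 years

Darcy flux q = K·i = 0.220 × 0.0024 = 5.280e-4 m/d
v = Ki/n = 0.220·0.0024/0.34 = 0.001553 m/d
Retardation R = 1 + ρ_b·K_d/n = 1 + 1.93×1.9/0.34 = 11.79
Contaminant velocity v_c = v/R = 0.001553/11.79 = 1.318e-4 m/d
t = L/v_c = 149/1.318e-4 = 1.131e6 d
   = 1.131e6/365 = 3100 yr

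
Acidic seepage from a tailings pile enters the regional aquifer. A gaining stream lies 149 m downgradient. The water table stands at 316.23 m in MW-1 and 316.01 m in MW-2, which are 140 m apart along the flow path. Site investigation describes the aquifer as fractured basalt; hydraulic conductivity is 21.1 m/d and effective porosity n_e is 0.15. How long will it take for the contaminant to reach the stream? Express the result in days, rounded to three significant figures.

674 days

Hydraulic gradient i = (316.23 − 316.01) / 140 = 0.22 / 140 = 0.001571
Darcy flux q = K·i = 21.1 × 0.001571 = 0.03316 m/d
Average linear velocity = 0.03316 / 0.15 = 0.2210 m/d
t = L / v = 149 / 0.2210 = 674.1 d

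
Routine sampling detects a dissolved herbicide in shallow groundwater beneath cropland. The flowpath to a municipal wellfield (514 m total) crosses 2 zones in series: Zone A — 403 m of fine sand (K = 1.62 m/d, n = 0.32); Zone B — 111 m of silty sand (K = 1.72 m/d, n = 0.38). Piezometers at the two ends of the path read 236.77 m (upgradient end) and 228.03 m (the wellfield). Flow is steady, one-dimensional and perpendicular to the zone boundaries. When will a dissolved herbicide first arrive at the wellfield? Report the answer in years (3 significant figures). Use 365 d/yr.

16.8 years

Total head drop ΔH = 236.77 − 228.03 = 8.74 m
Steady 1-D flow in series ⇒ the Darcy flux q is identical in every zone and the zone head losses add (resistances L/K in series).
Σ(L/K) = 403/1.62 + 111/1.72 = 248.8 + 64.53 = 313.3 d
q = ΔH / Σ(L/K) = 8.74 / 313.3 = 0.02790 m/d (same in every zone)
Zone A: v = q/n = 0.02790/0.32 = 0.08718 m/d → t_A = 403/0.08718 = 4623 d
Zone B: v = q/n = 0.02790/0.38 = 0.07341 m/d → t_B = 111/0.07341 = 1512 d
Total t = 4623 + 1512 = 6135 d
   = 6135 / 365 = 16.8 yr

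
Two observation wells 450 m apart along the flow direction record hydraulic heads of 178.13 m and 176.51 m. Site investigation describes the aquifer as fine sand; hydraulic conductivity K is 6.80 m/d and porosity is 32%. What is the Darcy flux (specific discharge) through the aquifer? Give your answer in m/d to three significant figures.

Hydraulic gradient i = (178.13 − 176.51) / 450 = 1.62 / 450 = 0.003600
q = Ki = 6.80 × 0.003600 = 0.02448 m/d

0.0245 m/d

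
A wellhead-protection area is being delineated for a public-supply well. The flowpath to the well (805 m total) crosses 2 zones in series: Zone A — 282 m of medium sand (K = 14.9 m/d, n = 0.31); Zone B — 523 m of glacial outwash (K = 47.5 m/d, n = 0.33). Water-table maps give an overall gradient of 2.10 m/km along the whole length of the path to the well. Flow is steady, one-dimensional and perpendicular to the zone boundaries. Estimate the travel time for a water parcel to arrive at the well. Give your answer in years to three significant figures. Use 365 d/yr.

12.6 years

Steady 1-D flow in series ⇒ the Darcy flux q is identical in every zone and the zone head losses add (resistances L/K in series).
Σ(L/K) = 282/14.9 + 523/47.5 = 18.93 + 11.01 = 29.94 d
K_eq = L_total / Σ(L/K) = 805 / 29.94 = 26.89 m/d
q = K_eq · i = 26.89 × 0.0021 = 0.05647 m/d (same in every zone)
Zone A: v = q/n = 0.05647/0.31 = 0.1822 m/d → t_A = 282/0.1822 = 1548 d
Zone B: v = q/n = 0.05647/0.33 = 0.1711 m/d → t_B = 523/0.1711 = 3056 d
Total t = 1548 + 3056 = 4604 d
   = 4604 / 365 = 12.6 yr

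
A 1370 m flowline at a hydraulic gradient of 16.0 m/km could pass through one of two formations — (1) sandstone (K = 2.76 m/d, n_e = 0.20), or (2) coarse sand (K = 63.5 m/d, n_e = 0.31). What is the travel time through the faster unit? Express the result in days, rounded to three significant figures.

418 days

Unit 1 (sandstone): v = 2.76×0.016/0.20 = 0.2208 m/d, t = 1370/0.2208 = 6205 d
Unit 2 (coarse sand): v = 63.5×0.016/0.31 = 3.277 m/d, t = 1370/3.277 = 418.0 d
Faster unit: t = 418 d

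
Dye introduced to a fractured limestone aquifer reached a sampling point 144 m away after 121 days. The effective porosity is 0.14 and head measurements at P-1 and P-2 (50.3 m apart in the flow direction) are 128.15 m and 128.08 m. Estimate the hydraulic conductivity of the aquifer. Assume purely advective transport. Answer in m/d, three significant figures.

120 m/d

Hydraulic gradient i = (128.15 − 128.08) / 50.3 = 0.07 / 50.3 = 0.001392
v = L / t = 144 / 121 = 1.190 m/d
K = v · n / i = 1.190 × 0.14 / 0.001392 = 120 m/d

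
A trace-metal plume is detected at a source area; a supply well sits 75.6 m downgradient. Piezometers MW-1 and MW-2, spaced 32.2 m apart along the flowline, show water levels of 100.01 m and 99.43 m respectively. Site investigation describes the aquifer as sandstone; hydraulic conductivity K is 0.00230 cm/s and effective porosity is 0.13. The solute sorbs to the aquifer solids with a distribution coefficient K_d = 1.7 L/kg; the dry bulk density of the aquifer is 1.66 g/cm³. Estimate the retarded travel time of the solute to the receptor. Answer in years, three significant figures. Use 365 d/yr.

17.1 years

Hydraulic gradient i = (100.01 − 99.43) / 32.2 = 0.58 / 32.2 = 0.01801
K = 0.00230 cm/s × 864 = 1.987 m/d
Darcy flux q = K·i = 1.987 × 0.01801 = 0.03579 m/d
v = Ki/n = 1.987·0.01801/0.13 = 0.2753 m/d
Retardation R = 1 + ρ_b·K_d/n = 1 + 1.66×1.7/0.13 = 22.71
Contaminant velocity v_c = v/R = 0.2753/22.71 = 0.01213 m/d
t = L/v_c = 75.6/0.01213 = 6235 d
   = 6235/365 = 17.1 yr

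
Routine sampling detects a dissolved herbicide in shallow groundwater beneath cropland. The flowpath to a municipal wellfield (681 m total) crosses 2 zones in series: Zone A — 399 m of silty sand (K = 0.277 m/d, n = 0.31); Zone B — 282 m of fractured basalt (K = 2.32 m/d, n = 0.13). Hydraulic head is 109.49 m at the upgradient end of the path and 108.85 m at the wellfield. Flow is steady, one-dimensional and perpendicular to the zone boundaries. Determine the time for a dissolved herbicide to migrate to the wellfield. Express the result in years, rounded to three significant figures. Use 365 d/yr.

1070 years

Total head drop ΔH = 109.49 − 108.85 = 0.64 m
Continuity: the same q passes through each zone, so ΔH = q·Σ(L_j/K_j) — the zones act as resistances in series.
Σ(L/K) = 399/0.277 + 282/2.32 = 1440 + 121.6 = 1562 d
q = ΔH / Σ(L/K) = 0.64 / 1562 = 4.097e-4 m/d (same in every zone)
Zone A: v = q/n = 4.097e-4/0.31 = 0.001322 m/d → t_A = 399/0.001322 = 301900 d
Zone B: v = q/n = 4.097e-4/0.13 = 0.003152 m/d → t_B = 282/0.003152 = 89470 d
Total t = 301900 + 89470 = 391400 d
   = 391400 / 365 = 1070 yr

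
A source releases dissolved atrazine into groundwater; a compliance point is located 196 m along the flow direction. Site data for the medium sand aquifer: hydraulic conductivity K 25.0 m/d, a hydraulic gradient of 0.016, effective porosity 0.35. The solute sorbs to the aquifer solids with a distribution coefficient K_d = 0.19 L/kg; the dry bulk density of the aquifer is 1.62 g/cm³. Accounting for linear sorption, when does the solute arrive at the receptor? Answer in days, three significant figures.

322 days

Specific discharge q = 25.0 × 0.016 = 0.4000 m/d
Average linear velocity = 0.4000 / 0.35 = 1.143 m/d
Retardation R = 1 + ρ_b·K_d/n = 1 + 1.62×0.19/0.35 = 1.879
Contaminant velocity v_c = v/R = 1.143/1.879 = 0.6081 m/d
t = L/v_c = 196/0.6081 = 322.3 d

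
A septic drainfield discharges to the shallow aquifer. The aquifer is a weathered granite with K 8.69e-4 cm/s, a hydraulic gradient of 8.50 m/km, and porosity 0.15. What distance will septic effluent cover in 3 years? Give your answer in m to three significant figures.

46.6 m

K = 8.69e-4 cm/s × 864 = 0.7508 m/d
q = Ki = 0.7508 × 0.0085 = 0.006382 m/d
Average linear velocity = 0.006382 / 0.15 = 0.04255 m/d
T = 3 yr × 365 = 1095 d
L = v × T = 0.04255 × 1095 = 46.59 m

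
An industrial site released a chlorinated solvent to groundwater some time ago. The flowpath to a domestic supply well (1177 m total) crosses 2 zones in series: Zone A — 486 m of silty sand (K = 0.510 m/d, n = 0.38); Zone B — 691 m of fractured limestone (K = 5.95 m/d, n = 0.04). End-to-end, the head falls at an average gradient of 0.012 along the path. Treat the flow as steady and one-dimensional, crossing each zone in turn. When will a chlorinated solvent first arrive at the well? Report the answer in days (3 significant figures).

16100 days

Continuity: the same q passes through each zone, so ΔH = q·Σ(L_j/K_j) — the zones act as resistances in series.
Σ(L/K) = 486/0.510 + 691/5.95 = 952.9 + 116.1 = 1069 d
K_eq = L_total / Σ(L/K) = 1177 / 1069 = 1.101 m/d
q = K_eq · i = 1.101 × 0.012 = 0.01321 m/d (same in every zone)
Zone A: v = q/n = 0.01321/0.38 = 0.03477 m/d → t_A = 486/0.03477 = 13980 d
Zone B: v = q/n = 0.01321/0.04 = 0.3303 m/d → t_B = 691/0.3303 = 2092 d
Total t = 13980 + 2092 = 16070 d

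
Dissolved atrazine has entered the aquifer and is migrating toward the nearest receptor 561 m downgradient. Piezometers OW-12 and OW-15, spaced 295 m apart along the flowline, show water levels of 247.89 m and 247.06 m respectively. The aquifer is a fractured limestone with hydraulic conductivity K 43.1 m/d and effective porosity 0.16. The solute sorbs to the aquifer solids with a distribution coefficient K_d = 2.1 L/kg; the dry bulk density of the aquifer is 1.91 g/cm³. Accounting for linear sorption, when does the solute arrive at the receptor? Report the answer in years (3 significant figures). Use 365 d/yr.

52.9 years

Hydraulic gradient i = (247.89 − 247.06) / 295 = 0.83 / 295 = 0.002814
q = Ki = 43.1 × 0.002814 = 0.1213 m/d
Average linear velocity = 0.1213 / 0.16 = 0.7579 m/d
Retardation R = 1 + ρ_b·K_d/n = 1 + 1.91×2.1/0.16 = 26.07
Contaminant velocity v_c = v/R = 0.7579/26.07 = 0.02907 m/d
t = L/v_c = 561/0.02907 = 19300 d
   = 19300/365 = 52.9 yr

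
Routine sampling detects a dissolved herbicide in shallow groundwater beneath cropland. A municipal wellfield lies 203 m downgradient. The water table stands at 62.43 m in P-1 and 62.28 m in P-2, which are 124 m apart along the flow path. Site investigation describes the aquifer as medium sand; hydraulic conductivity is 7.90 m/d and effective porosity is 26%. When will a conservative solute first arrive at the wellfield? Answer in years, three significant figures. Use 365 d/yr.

Hydraulic gradient i = (62.43 − 62.28) / 124 = 0.15 / 124 = 0.001210
Darcy flux q = K·i = 7.90 × 0.001210 = 0.009556 m/d
v = Ki/n = 7.90·0.001210/0.26 = 0.03676 m/d
t = L / v = 203 / 0.03676 = 5523 d
   = 5523 / 365 = 15.1 yr

15.1 years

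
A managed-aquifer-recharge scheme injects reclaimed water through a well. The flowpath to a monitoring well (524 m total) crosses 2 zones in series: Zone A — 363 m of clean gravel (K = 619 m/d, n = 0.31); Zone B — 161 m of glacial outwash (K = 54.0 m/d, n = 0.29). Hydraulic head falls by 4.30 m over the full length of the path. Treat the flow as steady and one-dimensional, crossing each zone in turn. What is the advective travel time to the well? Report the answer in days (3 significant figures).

Steady 1-D flow in series ⇒ the Darcy flux q is identical in every zone and the zone head losses add (resistances L/K in series).
Σ(L/K) = 363/619 + 161/54.0 = 0.5864 + 2.981 = 3.568 d
q = ΔH / Σ(L/K) = 4.30 / 3.568 = 1.205 m/d (same in every zone)
Zone A: v = q/n = 1.205/0.31 = 3.888 m/d → t_A = 363/3.888 = 93.37 d
Zone B: v = q/n = 1.205/0.29 = 4.156 m/d → t_B = 161/4.156 = 38.74 d
Total t = 93.37 + 38.74 = 132.1 d

132 days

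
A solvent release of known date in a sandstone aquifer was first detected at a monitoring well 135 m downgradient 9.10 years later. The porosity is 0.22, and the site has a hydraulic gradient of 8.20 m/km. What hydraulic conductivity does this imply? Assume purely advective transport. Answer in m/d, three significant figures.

1.09 m/d

t = 9.10 years = 3322 d
v = L / t = 135 / 3322 = 0.04064 m/d
K = v · n / i = 0.04064 × 0.22 / 0.0082 = 1.09 m/d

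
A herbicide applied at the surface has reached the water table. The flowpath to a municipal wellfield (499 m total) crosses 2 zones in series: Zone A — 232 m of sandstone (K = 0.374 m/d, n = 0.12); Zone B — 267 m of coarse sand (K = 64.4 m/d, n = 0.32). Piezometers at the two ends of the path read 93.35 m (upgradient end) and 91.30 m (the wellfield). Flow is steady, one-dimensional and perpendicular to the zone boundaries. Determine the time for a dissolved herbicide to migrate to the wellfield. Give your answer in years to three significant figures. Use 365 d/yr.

Total head drop ΔH = 93.35 − 91.30 = 2.05 m
Continuity: the same q passes through each zone, so ΔH = q·Σ(L_j/K_j) — the zones act as resistances in series.
Σ(L/K) = 232/0.374 + 267/64.4 = 620.3 + 4.146 = 624.5 d
q = ΔH / Σ(L/K) = 2.05 / 624.5 = 0.003283 m/d (same in every zone)
Zone A: v = q/n = 0.003283/0.12 = 0.02736 m/d → t_A = 232/0.02736 = 8481 d
Zone B: v = q/n = 0.003283/0.32 = 0.01026 m/d → t_B = 267/0.01026 = 26030 d
Total t = 8481 + 26030 = 34510 d
   = 34510 / 365 = 94.5 yr

94.5 years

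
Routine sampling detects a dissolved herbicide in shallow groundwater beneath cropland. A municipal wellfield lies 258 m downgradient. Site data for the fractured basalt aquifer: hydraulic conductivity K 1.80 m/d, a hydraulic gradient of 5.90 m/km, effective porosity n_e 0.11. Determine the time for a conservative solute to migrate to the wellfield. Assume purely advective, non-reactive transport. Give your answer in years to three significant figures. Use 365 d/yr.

Darcy flux q = K·i = 1.80 × 0.0059 = 0.01062 m/d
Average linear velocity = 0.01062 / 0.11 = 0.09655 m/d
t = L / v = 258 / 0.09655 = 2672 d
   = 2672 / 365 = 7.32 yr

7.32 years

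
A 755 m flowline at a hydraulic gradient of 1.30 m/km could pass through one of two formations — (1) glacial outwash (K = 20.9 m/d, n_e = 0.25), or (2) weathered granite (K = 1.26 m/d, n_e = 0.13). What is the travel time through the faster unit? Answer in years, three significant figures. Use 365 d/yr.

Unit 1 (glacial outwash): v = 20.9×0.0013/0.25 = 0.1087 m/d, t = 755/0.1087 = 6947 d
Unit 2 (weathered granite): v = 1.26×0.0013/0.13 = 0.01260 m/d, t = 755/0.01260 = 59920 d
Faster: 6947 d / 365 = 19.0 yr

19.0 years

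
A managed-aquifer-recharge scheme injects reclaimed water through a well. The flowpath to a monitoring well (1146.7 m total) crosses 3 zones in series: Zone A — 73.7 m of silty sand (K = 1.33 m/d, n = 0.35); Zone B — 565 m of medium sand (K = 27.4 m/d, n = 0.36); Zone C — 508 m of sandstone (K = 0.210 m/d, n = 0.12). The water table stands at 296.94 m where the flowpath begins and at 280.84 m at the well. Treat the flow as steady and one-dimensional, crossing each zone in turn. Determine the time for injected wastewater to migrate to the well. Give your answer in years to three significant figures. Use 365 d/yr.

Total head drop ΔH = 296.94 − 280.84 = 16.10 m
Steady 1-D flow in series ⇒ the Darcy flux q is identical in every zone and the zone head losses add (resistances L/K in series).
Σ(L/K) = 73.7/1.33 + 565/27.4 + 508/0.210 = 55.41 + 20.62 + 2419 = 2495 d
q = ΔH / Σ(L/K) = 16.10 / 2495 = 0.006453 m/d (same in every zone)
Zone A: v = q/n = 0.006453/0.35 = 0.01844 m/d → t_A = 73.7/0.01844 = 3998 d
Zone B: v = q/n = 0.006453/0.36 = 0.01792 m/d → t_B = 565/0.01792 = 31520 d
Zone C: v = q/n = 0.006453/0.12 = 0.05377 m/d → t_C = 508/0.05377 = 9447 d
Total t = 3998 + 31520 + 9447 = 44970 d
   = 44970 / 365 = 123 yr

123 years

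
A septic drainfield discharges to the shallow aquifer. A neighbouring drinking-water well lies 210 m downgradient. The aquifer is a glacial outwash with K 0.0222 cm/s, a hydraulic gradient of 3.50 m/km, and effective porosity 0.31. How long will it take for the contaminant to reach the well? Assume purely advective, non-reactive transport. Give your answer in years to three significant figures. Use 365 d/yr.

2.66 years

K = 0.0222 cm/s × 864 = 19.18 m/d
q = Ki = 19.18 × 0.0035 = 0.06713 m/d
Average linear velocity = 0.06713 / 0.31 = 0.2166 m/d
t = L / v = 210 / 0.2166 = 969.7 d
   = 969.7 / 365 = 2.66 yr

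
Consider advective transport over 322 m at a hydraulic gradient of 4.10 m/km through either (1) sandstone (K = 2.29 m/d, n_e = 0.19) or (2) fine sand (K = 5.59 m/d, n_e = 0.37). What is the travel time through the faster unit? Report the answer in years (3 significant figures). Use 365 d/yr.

Unit 1 (sandstone): v = 2.29×0.0041/0.19 = 0.04942 m/d, t = 322/0.04942 = 6516 d
Unit 2 (fine sand): v = 5.59×0.0041/0.37 = 0.06194 m/d, t = 322/0.06194 = 5198 d
Faster: 5198 d / 365 = 14.2 yr

14.2 years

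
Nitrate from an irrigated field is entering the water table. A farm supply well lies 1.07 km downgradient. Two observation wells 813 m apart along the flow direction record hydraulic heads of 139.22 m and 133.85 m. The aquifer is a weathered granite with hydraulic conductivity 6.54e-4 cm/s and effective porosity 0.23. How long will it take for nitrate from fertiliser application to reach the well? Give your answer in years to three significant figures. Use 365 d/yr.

181 years

Hydraulic gradient i = (139.22 − 133.85) / 813 = 5.37 / 813 = 0.006605
K = 6.54e-4 cm/s × 864 = 0.5651 m/d
Specific discharge q = 0.5651 × 0.006605 = 0.003732 m/d
v = Ki/n = 0.5651·0.006605/0.23 = 0.01623 m/d
L = 1.07 km = 1070 m
t = L / v = 1070 / 0.01623 = 65940 d
   = 65940 / 365 = 181 yr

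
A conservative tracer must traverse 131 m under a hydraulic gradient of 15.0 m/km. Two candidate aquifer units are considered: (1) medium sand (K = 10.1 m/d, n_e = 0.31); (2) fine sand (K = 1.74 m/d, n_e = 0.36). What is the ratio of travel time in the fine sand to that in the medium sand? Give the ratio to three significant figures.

6.74

Unit 1 (medium sand): v = 10.1×0.015/0.31 = 0.4887 m/d, t = 131/0.4887 = 268.1 d
Unit 2 (fine sand): v = 1.74×0.015/0.36 = 0.07250 m/d, t = 131/0.07250 = 1807 d
t(fine sand) / t(medium sand) = 1807/268.1 = 6.74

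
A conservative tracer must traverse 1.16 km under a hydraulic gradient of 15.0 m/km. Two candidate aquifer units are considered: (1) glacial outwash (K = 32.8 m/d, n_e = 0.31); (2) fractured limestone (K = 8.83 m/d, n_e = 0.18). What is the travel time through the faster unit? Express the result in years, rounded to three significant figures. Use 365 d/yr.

Unit 1 (glacial outwash): v = 32.8×0.015/0.31 = 1.587 m/d, t = 1160/1.587 = 730.9 d
Unit 2 (fractured limestone): v = 8.83×0.015/0.18 = 0.7358 m/d, t = 1160/0.7358 = 1576 d
Faster: 730.9 d / 365 = 2.00 yr

2.00 years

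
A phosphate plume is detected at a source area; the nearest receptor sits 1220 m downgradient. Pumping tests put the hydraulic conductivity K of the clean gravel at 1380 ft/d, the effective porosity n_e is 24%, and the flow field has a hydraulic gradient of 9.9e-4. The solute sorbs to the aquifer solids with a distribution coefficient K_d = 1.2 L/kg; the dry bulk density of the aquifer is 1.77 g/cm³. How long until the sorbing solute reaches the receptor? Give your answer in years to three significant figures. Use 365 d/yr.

19.0 years

K = 1380 ft/d × 0.3048 = 420.6 m/d
q = Ki = 420.6 × 9.9e-4 = 0.4164 m/d
v_s = q/n_e = 0.4164/0.24 = 1.735 m/d
Retardation R = 1 + ρ_b·K_d/n = 1 + 1.77×1.2/0.24 = 9.850
Contaminant velocity v_c = v/R = 1.735/9.850 = 0.1761 m/d
t = L/v_c = 1220/0.1761 = 6926 d
   = 6926/365 = 19.0 yr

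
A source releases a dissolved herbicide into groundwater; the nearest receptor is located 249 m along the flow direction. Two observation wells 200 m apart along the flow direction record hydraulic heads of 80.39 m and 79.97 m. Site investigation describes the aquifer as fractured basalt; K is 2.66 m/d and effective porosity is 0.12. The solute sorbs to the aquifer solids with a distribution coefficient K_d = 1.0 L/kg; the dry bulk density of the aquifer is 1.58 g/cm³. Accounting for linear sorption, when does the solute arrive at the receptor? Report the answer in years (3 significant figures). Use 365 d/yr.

Hydraulic gradient i = (80.39 − 79.97) / 200 = 0.42 / 200 = 0.002100
Darcy flux q = K·i = 2.66 × 0.002100 = 0.005586 m/d
v_s = q/n_e = 0.005586/0.12 = 0.04655 m/d
Retardation R = 1 + ρ_b·K_d/n = 1 + 1.58×1.0/0.12 = 14.17
Contaminant velocity v_c = v/R = 0.04655/14.17 = 0.003286 m/d
t = L/v_c = 249/0.003286 = 75780 d
   = 75780/365 = 208 yr

208 years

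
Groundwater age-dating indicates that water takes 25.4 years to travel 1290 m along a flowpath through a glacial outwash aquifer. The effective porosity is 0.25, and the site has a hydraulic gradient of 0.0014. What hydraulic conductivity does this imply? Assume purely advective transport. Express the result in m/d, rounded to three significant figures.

t = 25.4 years = 9271 d
v = L / t = 1290 / 9271 = 0.1391 m/d
K = v · n / i = 0.1391 × 0.25 / 0.0014 = 24.8 m/d

24.8 m/d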